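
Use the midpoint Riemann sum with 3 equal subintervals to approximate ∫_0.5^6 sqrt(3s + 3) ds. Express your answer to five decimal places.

19.31471

Δs = (6 − 0.5)/3 = 11/6.
Midpoints: 17/12, 3.25, 61/12.
f(17/12) ≈ 2.69258, f(3.25) ≈ 3.57071, f(61/12) ≈ 4.27200.
Sum = Δs · [f(17/12) + f(3.25) + f(61/12)].
Sum ≈ 19.31471.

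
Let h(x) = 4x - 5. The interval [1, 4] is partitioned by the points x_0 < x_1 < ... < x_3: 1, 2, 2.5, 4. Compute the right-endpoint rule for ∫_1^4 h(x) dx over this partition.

22

Subinterval widths: 1, 0.5, 1.5.
Right endpoints: 2, 2.5, 4.
h(2) = 3, h(2.5) = 5, h(4) = 11.
Sum = Σ Δx_i · h(x_i).
Sum = 22.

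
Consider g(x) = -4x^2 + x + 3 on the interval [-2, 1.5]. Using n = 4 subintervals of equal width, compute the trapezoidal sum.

-7.328125

Δx = (1.5 − (-2))/4 = 0.875.
g(-2) = -15, g(-1.125) = -3.1875, g(-0.25) = 2.5, g(0.625) = 2.0625, g(1.5) = -4.5.
T_4 = (Δx/2)·[g(x_0) + 2g(x_1) + 2g(x_2) + 2g(x_3) + g(x_4)].
Sum = -7.328125.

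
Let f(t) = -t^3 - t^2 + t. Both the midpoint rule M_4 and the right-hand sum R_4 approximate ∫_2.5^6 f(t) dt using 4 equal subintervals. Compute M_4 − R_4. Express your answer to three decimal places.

108.360

M_4 ≈ -363.08057.
R_4 ≈ -471.44043.
M_4 − R_4 ≈ 108.360.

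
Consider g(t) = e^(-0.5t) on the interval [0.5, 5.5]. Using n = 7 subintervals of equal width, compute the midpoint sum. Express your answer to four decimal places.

Δt = (5.5 − 0.5)/7 = 5/7.
Midpoints: 6/7, 11/7, 16/7, 3, 26/7, 31/7, 36/7.
g(6/7) ≈ 0.6514, g(11/7) ≈ 0.4558, g(16/7) ≈ 0.3189, g(3) ≈ 0.2231, g(26/7) ≈ 0.1561, g(31/7) ≈ 0.1092, g(36/7) ≈ 0.0764.
Sum = Δt · [g(6/7) + g(11/7) + g(16/7) + ...].
Sum ≈ 1.4222.

1.4222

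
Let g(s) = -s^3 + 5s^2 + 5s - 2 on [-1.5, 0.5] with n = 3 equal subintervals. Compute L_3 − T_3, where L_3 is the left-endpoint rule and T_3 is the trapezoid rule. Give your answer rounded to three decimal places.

1.167

L_3 ≈ 0.21296.
T_3 ≈ -0.95370.
L_3 − T_3 ≈ 1.167.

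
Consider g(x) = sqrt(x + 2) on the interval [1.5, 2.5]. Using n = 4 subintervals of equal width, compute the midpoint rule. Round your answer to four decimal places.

1.9988

Δx = (2.5 − 1.5)/4 = 0.25.
Midpoints: 1.625, 1.875, 2.125, 2.375.
g(1.625) ≈ 1.9039, g(1.875) ≈ 1.9685, g(2.125) ≈ 2.0310, g(2.375) ≈ 2.0917.
Sum = Δx · [g(1.625) + g(1.875) + g(2.125) + g(2.375)].
Sum ≈ 1.9988.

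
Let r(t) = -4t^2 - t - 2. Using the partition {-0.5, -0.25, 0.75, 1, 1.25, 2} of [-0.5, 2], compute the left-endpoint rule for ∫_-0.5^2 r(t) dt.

-12.75

Subinterval widths: 0.25, 1, 0.25, 0.25, 0.75.
Left endpoints: -0.5, -0.25, 0.75, 1, 1.25.
r(-0.5) = -2.5, r(-0.25) = -2, r(0.75) = -5, r(1) = -7, r(1.25) = -9.5.
Sum = Σ Δt_i · r(t_i).
Sum = -12.75.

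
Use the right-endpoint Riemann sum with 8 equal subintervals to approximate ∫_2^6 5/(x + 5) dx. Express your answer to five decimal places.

2.19625

Δx = (6 − 2)/8 = 0.5.
Right endpoints: 2.5, 3, 3.5, 4, 4.5, 5, 5.5, 6.
f(2.5) = 2/3, f(3) = 0.625, f(3.5) = 10/17, f(4) = 5/9, f(4.5) = 10/19, f(5) = 0.5, f(5.5) = 10/21, f(6) = 5/11.
Sum = Δx · [f(2.5) + f(3) + f(3.5) + ...].
Sum ≈ 2.19625.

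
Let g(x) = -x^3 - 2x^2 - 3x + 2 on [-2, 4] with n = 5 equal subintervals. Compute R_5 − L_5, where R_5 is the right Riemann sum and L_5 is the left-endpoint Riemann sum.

-136.8

R_5 = -189.6.
L_5 = -52.8.
R_5 − L_5 = -136.8.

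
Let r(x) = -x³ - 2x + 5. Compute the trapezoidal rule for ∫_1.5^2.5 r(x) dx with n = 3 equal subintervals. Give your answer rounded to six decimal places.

Δx = (2.5 − 1.5)/3 = 1/3.
r(1.5) = -1.375, r(11/6) = -1043/216, r(13/6) = -2053/216, r(2.5) = -15.625.
T_3 = (Δx/2)·[r(x_0) + 2r(x_1) + 2r(x_2) + r(x_3)].
Sum ≈ -7.611111.

-7.611111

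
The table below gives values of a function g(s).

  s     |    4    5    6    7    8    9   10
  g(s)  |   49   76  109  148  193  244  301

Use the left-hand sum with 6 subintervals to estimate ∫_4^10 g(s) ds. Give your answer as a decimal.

819

Δs = 1.
Sum = 1·[49 + 76 + 109 + 148 + 193 + 244] = 819.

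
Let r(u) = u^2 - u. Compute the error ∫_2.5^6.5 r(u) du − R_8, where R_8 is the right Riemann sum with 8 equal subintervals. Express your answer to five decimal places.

Exact integral: ∫_2.5^6.5 r(u) du ≈ 68.3333333.
R_8 = 76.5.
Error ≈ 68.3333333 − 76.5 ≈ -8.16667.

-8.16667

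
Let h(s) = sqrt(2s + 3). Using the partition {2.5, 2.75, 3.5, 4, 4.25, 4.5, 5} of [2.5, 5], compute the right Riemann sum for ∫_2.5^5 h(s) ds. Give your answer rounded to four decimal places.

8.2755

Subinterval widths: 0.25, 0.75, 0.5, 0.25, 0.25, 0.5.
Right endpoints: 2.75, 3.5, 4, 4.25, 4.5, 5.
h(2.75) ≈ 2.9155, h(3.5) ≈ 3.1623, h(4) ≈ 3.3166, h(4.25) ≈ 3.3912, h(4.5) ≈ 3.4641, h(5) ≈ 3.6056.
Sum = Σ Δs_i · h(s_i).
Sum ≈ 8.2755.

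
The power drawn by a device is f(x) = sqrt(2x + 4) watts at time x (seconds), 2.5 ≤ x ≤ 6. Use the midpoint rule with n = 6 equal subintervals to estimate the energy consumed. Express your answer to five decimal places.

Δx = (6 − 2.5)/6 = 7/12.
Midpoints: 67/24, 3.375, 95/24, 109/24, 5.125, 137/24.
f(67/24) ≈ 3.09570, f(3.375) ≈ 3.27872, f(95/24) ≈ 3.45205, f(109/24) ≈ 3.61709, f(5.125) ≈ 3.77492, f(137/24) ≈ 3.92641.
Sum = Δx · [f(67/24) + f(3.375) + f(95/24) + ...].
Sum ≈ 12.33451.

12.33451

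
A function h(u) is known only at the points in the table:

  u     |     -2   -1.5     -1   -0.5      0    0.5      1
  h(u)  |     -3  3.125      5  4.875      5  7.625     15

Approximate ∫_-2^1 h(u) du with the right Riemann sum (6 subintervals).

Δu = 0.5.
Sum = 0.5·[3.125 + 5 + 4.875 + 5 + 7.625 + 15] = 20.3125.

20.3125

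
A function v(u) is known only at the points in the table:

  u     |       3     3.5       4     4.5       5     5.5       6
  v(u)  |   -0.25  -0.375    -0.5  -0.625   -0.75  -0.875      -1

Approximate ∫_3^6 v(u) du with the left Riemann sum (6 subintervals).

-1.6875

Δu = 0.5.
Sum = 0.5·[(-0.25) + (-0.375) + (-0.5) + (-0.625) + (-0.75) + (-0.875)] = -1.6875.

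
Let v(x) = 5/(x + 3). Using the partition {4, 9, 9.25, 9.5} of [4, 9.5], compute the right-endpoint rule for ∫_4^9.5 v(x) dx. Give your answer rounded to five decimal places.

2.28537

Subinterval widths: 5, 0.25, 0.25.
Right endpoints: 9, 9.25, 9.5.
v(9) = 5/12, v(9.25) = 20/49, v(9.5) = 0.4.
Sum = Σ Δx_i · v(x_i).
Sum ≈ 2.28537.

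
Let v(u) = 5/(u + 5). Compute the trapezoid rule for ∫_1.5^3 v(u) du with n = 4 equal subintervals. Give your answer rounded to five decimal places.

Δu = (3 − 1.5)/4 = 0.375.
v(1.5) = 10/13, v(1.875) = 8/11, v(2.25) = 20/29, v(2.625) = 40/61, v(3) = 0.625.
T_4 = (Δu/2)·[v(u_0) + 2v(u_1) + 2v(u_2) + 2v(u_3) + v(u_4)].
Sum ≈ 1.03867.

1.03867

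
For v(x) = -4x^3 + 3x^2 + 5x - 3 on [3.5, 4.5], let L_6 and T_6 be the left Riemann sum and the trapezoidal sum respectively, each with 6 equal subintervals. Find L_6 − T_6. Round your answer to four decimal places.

13.6667

L_6 ≈ -181.291667.
T_6 ≈ -194.958333.
L_6 − T_6 ≈ 13.6667.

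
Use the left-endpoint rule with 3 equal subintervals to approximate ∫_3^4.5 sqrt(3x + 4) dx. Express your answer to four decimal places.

5.7067

Δx = (4.5 − 3)/3 = 0.5.
Left endpoints: 3, 3.5, 4.
f(3) ≈ 3.6056, f(3.5) ≈ 3.8079, f(4) ≈ 4.0000.
Sum = Δx · [f(3) + f(3.5) + f(4)].
Sum ≈ 5.7067.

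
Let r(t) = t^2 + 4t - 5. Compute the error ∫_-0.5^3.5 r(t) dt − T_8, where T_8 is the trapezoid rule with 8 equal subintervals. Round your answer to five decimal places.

Exact integral: ∫_-0.5^3.5 r(t) dt ≈ 18.3333333.
T_8 = 18.5.
Error ≈ 18.3333333 − 18.5 ≈ -0.16667.

-0.16667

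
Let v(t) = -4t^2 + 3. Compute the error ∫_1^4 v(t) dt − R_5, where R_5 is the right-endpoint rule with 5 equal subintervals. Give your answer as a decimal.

Exact integral: ∫_1^4 v(t) dt = -75.
R_5 = -93.72.
Error = -75 − (-93.72) = 18.72.

18.72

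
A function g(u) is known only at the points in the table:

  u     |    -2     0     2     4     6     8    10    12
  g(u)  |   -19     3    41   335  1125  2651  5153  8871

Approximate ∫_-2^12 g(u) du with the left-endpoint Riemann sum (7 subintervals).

Δu = 2.
Sum = 2·[(-19) + 3 + 41 + 335 + 1125 + 2651 + 5153] = 18578.

18578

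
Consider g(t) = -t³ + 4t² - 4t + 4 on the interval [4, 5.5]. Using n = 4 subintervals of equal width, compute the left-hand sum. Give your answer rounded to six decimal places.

-41.493164

Δt = (5.5 − 4)/4 = 0.375.
Left endpoints: 4, 4.375, 4.75, 5.125.
g(4) = -12, g(4.375) = -10587/512, g(4.75) = -31.921875, g(5.125) = -23577/512.
Sum = Δt · [g(4) + g(4.375) + g(4.75) + g(5.125)].
Sum ≈ -41.493164.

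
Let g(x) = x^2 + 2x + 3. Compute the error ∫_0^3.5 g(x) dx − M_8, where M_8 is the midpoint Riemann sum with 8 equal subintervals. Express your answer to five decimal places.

Exact integral: ∫_0^3.5 g(x) dx ≈ 37.0416667.
M_8 ≈ 36.9858398.
Error ≈ 37.0416667 − 36.9858398 ≈ 0.05583.

0.05583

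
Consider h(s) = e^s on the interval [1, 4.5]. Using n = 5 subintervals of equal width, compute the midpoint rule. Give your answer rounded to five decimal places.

Δs = (4.5 − 1)/5 = 0.7.
Midpoints: 1.35, 2.05, 2.75, 3.45, 4.15.
h(1.35) ≈ 3.85743, h(2.05) ≈ 7.76790, h(2.75) ≈ 15.64263, h(3.45) ≈ 31.50039, h(4.15) ≈ 63.43400.
Sum = Δs · [h(1.35) + h(2.05) + h(2.75) + h(3.45) + h(4.15)].
Sum ≈ 85.54165.

85.54165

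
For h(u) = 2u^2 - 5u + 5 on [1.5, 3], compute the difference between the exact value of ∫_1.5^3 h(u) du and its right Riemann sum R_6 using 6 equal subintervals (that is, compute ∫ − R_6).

-0.78125

Exact integral: ∫_1.5^3 h(u) du = 6.375.
R_6 = 7.15625.
Error = 6.375 − 7.15625 = -0.78125.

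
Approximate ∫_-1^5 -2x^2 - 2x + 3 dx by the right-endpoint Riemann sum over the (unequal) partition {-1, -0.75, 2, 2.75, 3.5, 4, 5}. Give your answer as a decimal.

-134

Subinterval widths: 0.25, 2.75, 0.75, 0.75, 0.5, 1.
Right endpoints: -0.75, 2, 2.75, 3.5, 4, 5.
f(-0.75) = 3.375, f(2) = -9, f(2.75) = -17.625, f(3.5) = -28.5, f(4) = -37, f(5) = -57.
Sum = Σ Δx_i · f(x_i).
Sum = -134.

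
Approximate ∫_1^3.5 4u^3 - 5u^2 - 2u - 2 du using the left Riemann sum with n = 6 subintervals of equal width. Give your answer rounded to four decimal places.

Δu = (3.5 − 1)/6 = 5/12.
Left endpoints: 1, 17/12, 11/6, 2.25, 8/3, 37/12.
f(1) = -5, f(17/12) = -755/216, f(11/6) = 235/108, f(2.25) = 13.75, f(8/3) = 890/27, f(37/12) = 13295/216.
Sum = Δu · [f(1) + f(17/12) + f(11/6) + ...].
Sum ≈ 42.4769.

42.4769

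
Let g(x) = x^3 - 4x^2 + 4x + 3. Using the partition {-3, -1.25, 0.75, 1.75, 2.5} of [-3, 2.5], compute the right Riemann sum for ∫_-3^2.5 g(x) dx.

-3.68359375

Subinterval widths: 1.75, 2, 1, 0.75.
Right endpoints: -1.25, 0.75, 1.75, 2.5.
g(-1.25) = -10.203125, g(0.75) = 4.171875, g(1.75) = 3.109375, g(2.5) = 3.625.
Sum = Σ Δx_i · g(x_i).
Sum = -3.68359375.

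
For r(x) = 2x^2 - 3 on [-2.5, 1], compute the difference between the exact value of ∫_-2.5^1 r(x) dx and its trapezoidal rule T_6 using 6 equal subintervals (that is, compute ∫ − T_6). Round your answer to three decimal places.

-0.397

Exact integral: ∫_-2.5^1 r(x) dx ≈ 0.58333.
T_6 ≈ 0.98032.
Error ≈ 0.58333 − 0.98032 ≈ -0.397.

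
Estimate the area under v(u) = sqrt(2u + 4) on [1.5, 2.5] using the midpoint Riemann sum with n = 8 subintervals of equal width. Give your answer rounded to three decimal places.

Δu = (2.5 − 1.5)/8 = 0.125.
Midpoints: 1.5625, 1.6875, 1.8125, 1.9375, 2.0625, 2.1875, 2.3125, 2.4375.
v(1.5625) ≈ 2.669, v(1.6875) ≈ 2.716, v(1.8125) ≈ 2.761, v(1.9375) ≈ 2.806, v(2.0625) ≈ 2.850, v(2.1875) ≈ 2.894, v(2.3125) ≈ 2.937, v(2.4375) ≈ 2.979.
Sum = Δu · [v(1.5625) + v(1.6875) + v(1.8125) + ...].
Sum ≈ 2.827.

2.827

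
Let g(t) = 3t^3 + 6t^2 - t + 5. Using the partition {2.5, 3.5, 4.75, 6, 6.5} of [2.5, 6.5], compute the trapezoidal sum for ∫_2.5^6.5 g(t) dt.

Subinterval widths: 1, 1.25, 1.25, 0.5.
g(2.5) = 86.875, g(3.5) = 203.625, g(4.75) = 457.140625, g(6) = 863, g(6.5) = 1075.875.
On each subinterval the trapezoid contributes (Δt_i/2)·[g(t_{i-1}) + g(t_i)].
Sum = 1868.03515625.

1868.03515625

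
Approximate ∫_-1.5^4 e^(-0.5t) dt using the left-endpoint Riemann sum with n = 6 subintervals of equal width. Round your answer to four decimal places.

4.9407

Δt = (4 − (-1.5))/6 = 11/12.
Left endpoints: -1.5, -7/12, 1/3, 1.25, 13/6, 37/12.
f(-1.5) ≈ 2.1170, f(-7/12) ≈ 1.3387, f(1/3) ≈ 0.8465, f(1.25) ≈ 0.5353, f(13/6) ≈ 0.3385, f(37/12) ≈ 0.2140.
Sum = Δt · [f(-1.5) + f(-7/12) + f(1/3) + ...].
Sum ≈ 4.9407.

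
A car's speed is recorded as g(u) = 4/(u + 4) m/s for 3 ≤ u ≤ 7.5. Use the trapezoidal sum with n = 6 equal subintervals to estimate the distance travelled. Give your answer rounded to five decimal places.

1.98815

Δu = (7.5 − 3)/6 = 0.75.
g(3) = 4/7, g(3.75) = 16/31, g(4.5) = 8/17, g(5.25) = 16/37, g(6) = 0.4, g(6.75) = 16/43, g(7.5) = 8/23.
T_6 = (Δu/2)·[g(u_0) + 2g(u_1) + ... + 2g(u_{5}) + g(u_6)].
Sum ≈ 1.98815.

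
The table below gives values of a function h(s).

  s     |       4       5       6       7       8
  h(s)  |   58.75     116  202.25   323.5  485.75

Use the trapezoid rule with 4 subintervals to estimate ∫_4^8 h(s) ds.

Δs = 1.
T_4 = (1/2)·[58.75 + 2·116 + 2·202.25 + 2·323.5 + 485.75] = 914.

914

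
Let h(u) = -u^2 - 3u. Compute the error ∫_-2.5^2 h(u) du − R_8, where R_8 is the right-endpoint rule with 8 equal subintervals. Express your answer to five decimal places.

Exact integral: ∫_-2.5^2 h(u) du = -4.5.
R_8 ≈ -7.9013672.
Error ≈ -4.5 − (-7.9013672) ≈ 3.40137.

3.40137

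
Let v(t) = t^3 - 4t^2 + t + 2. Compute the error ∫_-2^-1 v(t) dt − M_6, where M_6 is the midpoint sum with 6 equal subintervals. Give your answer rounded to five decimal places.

Exact integral: ∫_-2^-1 v(t) dt ≈ -12.5833333.
M_6 ≈ -12.5636574.
Error ≈ -12.5833333 − (-12.5636574) ≈ -0.01968.

-0.01968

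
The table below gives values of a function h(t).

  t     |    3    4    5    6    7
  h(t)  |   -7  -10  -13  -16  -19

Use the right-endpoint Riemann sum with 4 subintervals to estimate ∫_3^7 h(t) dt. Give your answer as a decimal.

-58

Δt = 1.
Sum = 1·[(-10) + (-13) + (-16) + (-19)] = -58.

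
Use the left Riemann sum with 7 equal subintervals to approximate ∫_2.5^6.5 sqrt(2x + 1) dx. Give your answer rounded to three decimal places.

Δx = (6.5 − 2.5)/7 = 4/7.
Left endpoints: 2.5, 43/14, 51/14, 59/14, 67/14, 75/14, 83/14.
f(2.5) ≈ 2.449, f(43/14) ≈ 2.673, f(51/14) ≈ 2.878, f(59/14) ≈ 3.071, f(67/14) ≈ 3.251, f(75/14) ≈ 3.423, f(83/14) ≈ 3.586.
Sum = Δx · [f(2.5) + f(43/14) + f(51/14) + ...].
Sum ≈ 12.189.

12.189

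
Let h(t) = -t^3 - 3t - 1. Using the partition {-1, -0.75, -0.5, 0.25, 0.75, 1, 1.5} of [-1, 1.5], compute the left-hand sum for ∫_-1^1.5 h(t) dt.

Subinterval widths: 0.25, 0.25, 0.75, 0.5, 0.25, 0.5.
Left endpoints: -1, -0.75, -0.5, 0.25, 0.75, 1.
h(-1) = 3, h(-0.75) = 1.671875, h(-0.5) = 0.625, h(0.25) = -1.765625, h(0.75) = -3.671875, h(1) = -5.
Sum = Σ Δt_i · h(t_i).
Sum = -2.6640625.

-2.6640625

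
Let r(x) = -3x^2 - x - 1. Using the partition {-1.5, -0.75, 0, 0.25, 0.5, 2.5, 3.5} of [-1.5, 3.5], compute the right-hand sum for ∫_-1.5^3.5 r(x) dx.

Subinterval widths: 0.75, 0.75, 0.25, 0.25, 2, 1.
Right endpoints: -0.75, 0, 0.25, 0.5, 2.5, 3.5.
r(-0.75) = -1.9375, r(0) = -1, r(0.25) = -1.4375, r(0.5) = -2.25, r(2.5) = -22.25, r(3.5) = -41.25.
Sum = Σ Δx_i · r(x_i).
Sum = -88.875.

-88.875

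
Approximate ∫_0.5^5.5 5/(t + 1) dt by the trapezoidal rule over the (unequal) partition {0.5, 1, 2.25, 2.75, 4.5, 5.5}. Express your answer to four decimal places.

7.5016

Subinterval widths: 0.5, 1.25, 0.5, 1.75, 1.
f(0.5) = 10/3, f(1) = 2.5, f(2.25) = 20/13, f(2.75) = 4/3, f(4.5) = 10/11, f(5.5) = 10/13.
On each subinterval the trapezoid contributes (Δt_i/2)·[f(t_{i-1}) + f(t_i)].
Sum ≈ 7.5016.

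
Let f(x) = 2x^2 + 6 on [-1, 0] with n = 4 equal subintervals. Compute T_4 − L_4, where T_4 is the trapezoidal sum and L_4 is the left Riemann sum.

-0.25

T_4 = 6.6875.
L_4 = 6.9375.
T_4 − L_4 = -0.25.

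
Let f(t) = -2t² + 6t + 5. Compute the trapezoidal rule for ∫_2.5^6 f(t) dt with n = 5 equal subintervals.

-27.405

Δt = (6 − 2.5)/5 = 0.7.
f(2.5) = 7.5, f(3.2) = 3.72, f(3.9) = -2.02, f(4.6) = -9.72, f(5.3) = -19.38, f(6) = -31.
T_5 = (Δt/2)·[f(t_0) + 2f(t_1) + ... + 2f(t_{4}) + f(t_5)].
Sum = -27.405.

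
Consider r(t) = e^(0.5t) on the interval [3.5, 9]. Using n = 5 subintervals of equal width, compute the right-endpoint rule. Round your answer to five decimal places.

Δt = (9 − 3.5)/5 = 1.1.
Right endpoints: 4.6, 5.7, 6.8, 7.9, 9.
r(4.6) ≈ 9.97418, r(5.7) ≈ 17.28778, r(6.8) ≈ 29.96410, r(7.9) ≈ 51.93537, r(9) ≈ 90.01713.
Sum = Δt · [r(4.6) + r(5.7) + r(6.8) + r(7.9) + r(9)].
Sum ≈ 219.09642.

219.09642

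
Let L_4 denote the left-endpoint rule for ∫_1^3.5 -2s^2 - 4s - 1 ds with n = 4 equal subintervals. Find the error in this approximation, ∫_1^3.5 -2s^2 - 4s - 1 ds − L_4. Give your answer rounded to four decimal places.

-9.8307

Exact integral: ∫_1^3.5 f(s) ds ≈ -52.916667.
L_4 = -43.0859375.
Error ≈ -52.916667 − (-43.0859375) ≈ -9.8307.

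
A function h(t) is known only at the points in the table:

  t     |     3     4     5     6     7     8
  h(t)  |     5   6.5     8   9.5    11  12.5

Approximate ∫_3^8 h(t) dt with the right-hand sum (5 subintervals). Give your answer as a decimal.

47.5

Δt = 1.
Sum = 1·[6.5 + 8 + 9.5 + 11 + 12.5] = 47.5.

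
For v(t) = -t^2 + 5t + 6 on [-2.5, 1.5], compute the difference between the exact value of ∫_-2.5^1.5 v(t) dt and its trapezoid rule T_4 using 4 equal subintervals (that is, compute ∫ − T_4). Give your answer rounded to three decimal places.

0.667

Exact integral: ∫_-2.5^1.5 v(t) dt ≈ 7.66667.
T_4 = 7.
Error ≈ 7.66667 − 7 ≈ 0.667.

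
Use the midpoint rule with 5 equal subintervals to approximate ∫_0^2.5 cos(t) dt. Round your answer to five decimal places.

Δt = (2.5 − 0)/5 = 0.5.
Midpoints: 0.25, 0.75, 1.25, 1.75, 2.25.
f(0.25) ≈ 0.96891, f(0.75) ≈ 0.73169, f(1.25) ≈ 0.31532, f(1.75) ≈ -0.17825, f(2.25) ≈ -0.62817.
Sum = Δt · [f(0.25) + f(0.75) + f(1.25) + f(1.75) + f(2.25)].
Sum ≈ 0.60475.

0.60475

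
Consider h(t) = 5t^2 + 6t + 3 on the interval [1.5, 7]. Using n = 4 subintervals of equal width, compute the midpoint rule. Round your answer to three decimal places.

Δt = (7 − 1.5)/4 = 1.375.
Midpoints: 2.1875, 3.5625, 4.9375, 6.3125.
h(2.1875) = 40.05078125, h(3.5625) = 87.83203125, h(4.9375) = 154.51953125, h(6.3125) = 240.11328125.
Sum = Δt · [h(2.1875) + h(3.5625) + h(4.9375) + h(6.3125)].
Sum ≈ 718.459.

718.459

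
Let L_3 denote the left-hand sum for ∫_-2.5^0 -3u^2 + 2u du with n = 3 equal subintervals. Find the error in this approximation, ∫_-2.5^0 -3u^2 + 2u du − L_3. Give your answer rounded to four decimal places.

Exact integral: ∫_-2.5^0 f(u) du = -21.875.
L_3 ≈ -32.638889.
Error ≈ -21.875 − (-32.638889) ≈ 10.7639.

10.7639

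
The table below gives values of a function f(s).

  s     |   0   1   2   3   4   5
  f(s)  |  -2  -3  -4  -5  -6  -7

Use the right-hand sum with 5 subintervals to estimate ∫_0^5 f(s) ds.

Δs = 1.
Sum = 1·[(-3) + (-4) + (-5) + (-6) + (-7)] = -25.

-25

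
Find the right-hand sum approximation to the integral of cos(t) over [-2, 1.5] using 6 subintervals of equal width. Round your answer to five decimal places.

1.99442

Δt = (1.5 − (-2))/6 = 7/12.
Right endpoints: -17/12, -5/6, -0.25, 1/3, 11/12, 1.5.
f(-17/12) ≈ 0.15352, f(-5/6) ≈ 0.67241, f(-0.25) ≈ 0.96891, f(1/3) ≈ 0.94496, f(11/12) ≈ 0.60847, f(1.5) ≈ 0.07074.
Sum = Δt · [f(-17/12) + f(-5/6) + f(-0.25) + ...].
Sum ≈ 1.99442.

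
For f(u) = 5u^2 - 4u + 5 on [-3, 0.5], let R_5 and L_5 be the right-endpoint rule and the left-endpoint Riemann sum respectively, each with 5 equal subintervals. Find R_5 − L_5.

R_5 = 61.425.
L_5 = 101.85.
R_5 − L_5 = -40.425.

-40.425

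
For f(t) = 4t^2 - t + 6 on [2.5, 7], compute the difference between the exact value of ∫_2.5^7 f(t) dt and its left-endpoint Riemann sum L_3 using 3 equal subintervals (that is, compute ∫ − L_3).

118.125

Exact integral: ∫_2.5^7 f(t) dt = 442.125.
L_3 = 324.
Error = 442.125 − 324 = 118.125.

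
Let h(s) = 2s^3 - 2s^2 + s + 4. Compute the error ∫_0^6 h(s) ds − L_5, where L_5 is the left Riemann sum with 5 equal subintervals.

196.56

Exact integral: ∫_0^6 h(s) ds = 546.
L_5 = 349.44.
Error = 546 − 349.44 = 196.56.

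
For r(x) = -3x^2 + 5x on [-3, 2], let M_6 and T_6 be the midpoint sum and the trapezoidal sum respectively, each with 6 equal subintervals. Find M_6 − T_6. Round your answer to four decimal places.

2.6042

M_6 ≈ -46.631944.
T_6 ≈ -49.236111.
M_6 − T_6 ≈ 2.6042.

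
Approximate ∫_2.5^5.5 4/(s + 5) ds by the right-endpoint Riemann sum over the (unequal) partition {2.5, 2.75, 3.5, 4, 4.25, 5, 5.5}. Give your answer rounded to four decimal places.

1.3028

Subinterval widths: 0.25, 0.75, 0.5, 0.25, 0.75, 0.5.
Right endpoints: 2.75, 3.5, 4, 4.25, 5, 5.5.
f(2.75) = 16/31, f(3.5) = 8/17, f(4) = 4/9, f(4.25) = 16/37, f(5) = 0.4, f(5.5) = 8/21.
Sum = Σ Δs_i · f(s_i).
Sum ≈ 1.3028.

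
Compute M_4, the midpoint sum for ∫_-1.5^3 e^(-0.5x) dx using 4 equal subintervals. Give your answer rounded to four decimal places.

3.7383

Δx = (3 − (-1.5))/4 = 1.125.
Midpoints: -0.9375, 0.1875, 1.3125, 2.4375.
f(-0.9375) ≈ 1.5980, f(0.1875) ≈ 0.9105, f(1.3125) ≈ 0.5188, f(2.4375) ≈ 0.2956.
Sum = Δx · [f(-0.9375) + f(0.1875) + f(1.3125) + f(2.4375)].
Sum ≈ 3.7383.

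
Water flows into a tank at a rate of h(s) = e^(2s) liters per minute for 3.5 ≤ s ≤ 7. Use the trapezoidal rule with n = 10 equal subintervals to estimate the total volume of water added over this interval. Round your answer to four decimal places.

Δs = (7 − 3.5)/10 = 0.35.
h(3.5) ≈ 1096.6332, h(3.85) ≈ 2208.3480, h(4.2) ≈ 4447.0667, h(4.55) ≈ 8955.2927, h(4.9) ≈ 18033.7449, h(5.25) ≈ 36315.5027, h(5.6) ≈ 73130.4418, h(5.95) ≈ 147266.6252, h(6.3) ≈ 296558.5653, h(6.65) ≈ 597195.6138, h(7) ≈ 1202604.2842.
T_10 = (Δs/2)·[h(s_0) + 2h(s_1) + ... + 2h(s_{9}) + h(s_10)].
Sum ≈ 625086.5810.

625086.5810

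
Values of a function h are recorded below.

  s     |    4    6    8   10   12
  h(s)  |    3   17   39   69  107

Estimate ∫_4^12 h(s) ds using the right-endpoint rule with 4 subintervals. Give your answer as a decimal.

464

Δs = 2.
Sum = 2·[17 + 39 + 69 + 107] = 464.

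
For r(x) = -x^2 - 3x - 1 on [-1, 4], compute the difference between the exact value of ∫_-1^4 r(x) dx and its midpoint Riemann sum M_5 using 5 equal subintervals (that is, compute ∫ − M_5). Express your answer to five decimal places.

-0.41667

Exact integral: ∫_-1^4 r(x) dx ≈ -49.1666667.
M_5 = -48.75.
Error ≈ -49.1666667 − (-48.75) ≈ -0.41667.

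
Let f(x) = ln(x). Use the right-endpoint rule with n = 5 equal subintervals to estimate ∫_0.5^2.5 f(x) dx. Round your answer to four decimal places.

0.9383

Δx = (2.5 − 0.5)/5 = 0.4.
Right endpoints: 0.9, 1.3, 1.7, 2.1, 2.5.
f(0.9) ≈ -0.1054, f(1.3) ≈ 0.2624, f(1.7) ≈ 0.5306, f(2.1) ≈ 0.7419, f(2.5) ≈ 0.9163.
Sum = Δx · [f(0.9) + f(1.3) + f(1.7) + f(2.1) + f(2.5)].
Sum ≈ 0.9383.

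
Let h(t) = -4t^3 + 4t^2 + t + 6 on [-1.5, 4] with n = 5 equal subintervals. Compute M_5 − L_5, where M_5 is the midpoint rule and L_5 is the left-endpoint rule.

-96.64875

M_5 = -115.12875.
L_5 = -18.48.
M_5 − L_5 = -96.64875.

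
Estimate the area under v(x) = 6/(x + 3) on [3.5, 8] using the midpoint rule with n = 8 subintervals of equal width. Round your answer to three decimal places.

3.155

Δx = (8 − 3.5)/8 = 0.5625.
Midpoints: 3.78125, 4.34375, 4.90625, 5.46875, 6.03125, 6.59375, 7.15625, 7.71875.
v(3.78125) = 192/217, v(4.34375) = 192/235, v(4.90625) = 192/253, v(5.46875) = 192/271, v(6.03125) = 192/289, v(6.59375) = 192/307, v(7.15625) = 192/325, v(7.71875) = 192/343.
Sum = Δx · [v(3.78125) + v(4.34375) + v(4.90625) + ...].
Sum ≈ 3.155.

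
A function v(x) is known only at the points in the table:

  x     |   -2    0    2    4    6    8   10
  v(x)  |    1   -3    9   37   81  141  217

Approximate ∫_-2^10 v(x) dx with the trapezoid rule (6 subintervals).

Δx = 2.
T_6 = (2/2)·[1 + 2·(-3) + 2·9 + 2·37 + 2·81 + 2·141 + 217] = 748.

748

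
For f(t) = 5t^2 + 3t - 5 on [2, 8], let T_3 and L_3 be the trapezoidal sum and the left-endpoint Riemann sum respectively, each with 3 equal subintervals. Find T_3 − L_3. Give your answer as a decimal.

T_3 = 920.
L_3 = 602.
T_3 − L_3 = 318.

318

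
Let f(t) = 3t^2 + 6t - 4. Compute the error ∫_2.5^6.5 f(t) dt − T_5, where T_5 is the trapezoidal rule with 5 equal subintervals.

Exact integral: ∫_2.5^6.5 f(t) dt = 351.
T_5 = 352.28.
Error = 351 − 352.28 = -1.28.

-1.28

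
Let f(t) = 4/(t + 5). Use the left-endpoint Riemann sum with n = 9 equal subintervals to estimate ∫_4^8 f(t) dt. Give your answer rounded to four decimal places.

Δt = (8 − 4)/9 = 4/9.
Left endpoints: 4, 40/9, 44/9, 16/3, 52/9, 56/9, 20/3, 64/9, 68/9.
f(4) = 4/9, f(40/9) = 36/85, f(44/9) = 36/89, f(16/3) = 12/31, f(52/9) = 36/97, f(56/9) = 36/101, f(20/3) = 12/35, f(64/9) = 36/109, f(68/9) = 36/113.
Sum = Δt · [f(4) + f(40/9) + f(44/9) + ...].
Sum ≈ 1.5017.

1.5017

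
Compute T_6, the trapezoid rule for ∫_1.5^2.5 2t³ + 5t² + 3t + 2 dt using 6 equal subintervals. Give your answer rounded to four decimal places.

Δt = (2.5 − 1.5)/6 = 1/6.
f(1.5) = 24.5, f(5/3) = 814/27, f(11/6) = 989/27, f(2) = 44, f(13/6) = 2825/54, f(7/3) = 1664/27, f(2.5) = 72.
T_6 = (Δt/2)·[f(t_0) + 2f(t_1) + ... + 2f(t_{5}) + f(t_6)].
Sum ≈ 45.4954.

45.4954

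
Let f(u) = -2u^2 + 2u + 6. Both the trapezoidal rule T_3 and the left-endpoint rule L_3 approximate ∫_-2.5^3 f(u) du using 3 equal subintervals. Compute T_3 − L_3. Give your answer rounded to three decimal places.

T_3 ≈ 1.17130.
L_3 ≈ -3.87037.
T_3 − L_3 ≈ 5.042.

5.042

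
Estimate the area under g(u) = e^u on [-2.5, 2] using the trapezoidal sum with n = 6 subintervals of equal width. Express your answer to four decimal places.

Δu = (2 − (-2.5))/6 = 0.75.
g(-2.5) ≈ 0.0821, g(-1.75) ≈ 0.1738, g(-1) ≈ 0.3679, g(-0.25) ≈ 0.7788, g(0.5) ≈ 1.6487, g(1.25) ≈ 3.4903, g(2) ≈ 7.3891.
T_6 = (Δu/2)·[g(u_0) + 2g(u_1) + ... + 2g(u_{5}) + g(u_6)].
Sum ≈ 7.6463.

7.6463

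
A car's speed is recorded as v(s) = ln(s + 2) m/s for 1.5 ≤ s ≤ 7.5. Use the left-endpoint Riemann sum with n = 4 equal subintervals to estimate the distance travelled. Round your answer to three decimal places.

Δs = (7.5 − 1.5)/4 = 1.5.
Left endpoints: 1.5, 3, 4.5, 6.
v(1.5) ≈ 1.253, v(3) ≈ 1.609, v(4.5) ≈ 1.872, v(6) ≈ 2.079.
Sum = Δs · [v(1.5) + v(3) + v(4.5) + v(6)].
Sum ≈ 10.220.

10.220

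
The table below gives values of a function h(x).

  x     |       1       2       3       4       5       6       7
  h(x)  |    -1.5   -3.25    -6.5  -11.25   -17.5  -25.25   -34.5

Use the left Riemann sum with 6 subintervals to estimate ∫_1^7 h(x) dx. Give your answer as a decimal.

-65.25

Δx = 1.
Sum = 1·[(-1.5) + (-3.25) + (-6.5) + (-11.25) + (-17.5) + (-25.25)] = -65.25.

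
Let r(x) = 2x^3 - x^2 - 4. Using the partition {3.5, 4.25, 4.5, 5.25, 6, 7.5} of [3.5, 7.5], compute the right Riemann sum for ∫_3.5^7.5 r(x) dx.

1800.734375

Subinterval widths: 0.75, 0.25, 0.75, 0.75, 1.5.
Right endpoints: 4.25, 4.5, 5.25, 6, 7.5.
r(4.25) = 131.46875, r(4.5) = 158, r(5.25) = 257.84375, r(6) = 392, r(7.5) = 783.5.
Sum = Σ Δx_i · r(x_i).
Sum = 1800.734375.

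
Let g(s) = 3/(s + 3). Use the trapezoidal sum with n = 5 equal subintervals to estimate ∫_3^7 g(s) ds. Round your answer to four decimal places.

Δs = (7 − 3)/5 = 0.8.
g(3) = 0.5, g(3.8) = 15/34, g(4.6) = 15/38, g(5.4) = 5/14, g(6.2) = 15/46, g(7) = 0.3.
T_5 = (Δs/2)·[g(s_0) + 2g(s_1) + ... + 2g(s_{4}) + g(s_5)].
Sum ≈ 1.5353.

1.5353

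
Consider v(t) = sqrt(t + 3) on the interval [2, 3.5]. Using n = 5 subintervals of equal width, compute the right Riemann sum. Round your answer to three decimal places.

Δt = (3.5 − 2)/5 = 0.3.
Right endpoints: 2.3, 2.6, 2.9, 3.2, 3.5.
v(2.3) ≈ 2.302, v(2.6) ≈ 2.366, v(2.9) ≈ 2.429, v(3.2) ≈ 2.490, v(3.5) ≈ 2.550.
Sum = Δt · [v(2.3) + v(2.6) + v(2.9) + v(3.2) + v(3.5)].
Sum ≈ 3.641.

3.641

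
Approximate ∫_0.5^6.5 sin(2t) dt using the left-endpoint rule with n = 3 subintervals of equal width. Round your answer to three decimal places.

0.589

Δt = (6.5 − 0.5)/3 = 2.
Left endpoints: 0.5, 2.5, 4.5.
f(0.5) ≈ 0.841, f(2.5) ≈ -0.959, f(4.5) ≈ 0.412.
Sum = Δt · [f(0.5) + f(2.5) + f(4.5)].
Sum ≈ 0.589.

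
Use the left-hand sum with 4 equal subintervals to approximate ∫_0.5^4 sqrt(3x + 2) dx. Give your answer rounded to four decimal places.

Δx = (4 − 0.5)/4 = 0.875.
Left endpoints: 0.5, 1.375, 2.25, 3.125.
f(0.5) ≈ 1.8708, f(1.375) ≈ 2.4749, f(2.25) ≈ 2.9580, f(3.125) ≈ 3.3727.
Sum = Δx · [f(0.5) + f(1.375) + f(2.25) + f(3.125)].
Sum ≈ 9.3419.

9.3419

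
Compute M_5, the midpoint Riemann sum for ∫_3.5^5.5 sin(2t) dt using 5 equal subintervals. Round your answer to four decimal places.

Δt = (5.5 − 3.5)/5 = 0.4.
Midpoints: 3.7, 4.1, 4.5, 4.9, 5.3.
f(3.7) ≈ 0.8987, f(4.1) ≈ 0.9407, f(4.5) ≈ 0.4121, f(4.9) ≈ -0.3665, f(5.3) ≈ -0.9228.
Sum = Δt · [f(3.7) + f(4.1) + f(4.5) + f(4.9) + f(5.3)].
Sum ≈ 0.3849.

0.3849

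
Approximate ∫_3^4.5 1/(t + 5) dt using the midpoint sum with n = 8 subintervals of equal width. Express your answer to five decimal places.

0.17184

Δt = (4.5 − 3)/8 = 0.1875.
Midpoints: 3.09375, 3.28125, 3.46875, 3.65625, 3.84375, 4.03125, 4.21875, 4.40625.
f(3.09375) = 32/259, f(3.28125) = 32/265, f(3.46875) = 32/271, f(3.65625) = 32/277, f(3.84375) = 32/283, f(4.03125) = 32/289, f(4.21875) = 32/295, f(4.40625) = 32/301.
Sum = Δt · [f(3.09375) + f(3.28125) + f(3.46875) + ...].
Sum ≈ 0.17184.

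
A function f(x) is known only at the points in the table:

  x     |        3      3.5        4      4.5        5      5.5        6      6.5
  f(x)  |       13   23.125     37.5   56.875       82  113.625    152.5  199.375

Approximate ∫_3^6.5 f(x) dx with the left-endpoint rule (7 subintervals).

239.3125

Δx = 0.5.
Sum = 0.5·[13 + 23.125 + 37.5 + 56.875 + 82 + 113.625 + 152.5] = 239.3125.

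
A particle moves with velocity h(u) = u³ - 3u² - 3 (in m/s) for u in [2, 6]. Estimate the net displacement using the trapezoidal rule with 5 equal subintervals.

Δu = (6 − 2)/5 = 0.8.
h(2) = -7, h(2.8) = -4.568, h(3.6) = 4.776, h(4.4) = 24.104, h(5.2) = 56.488, h(6) = 105.
T_5 = (Δu/2)·[h(u_0) + 2h(u_1) + ... + 2h(u_{4}) + h(u_5)].
Sum = 103.84.

103.84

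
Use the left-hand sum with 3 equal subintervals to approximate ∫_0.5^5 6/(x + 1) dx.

11

Δx = (5 − 0.5)/3 = 1.5.
Left endpoints: 0.5, 2, 3.5.
f(0.5) = 4, f(2) = 2, f(3.5) = 4/3.
Sum = Δx · [f(0.5) + f(2) + f(3.5)].
Sum = 11.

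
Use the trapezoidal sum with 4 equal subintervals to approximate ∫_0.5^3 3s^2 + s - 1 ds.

29.23828125

Δs = (3 − 0.5)/4 = 0.625.
f(0.5) = 0.25, f(1.125) = 3.921875, f(1.75) = 9.9375, f(2.375) = 18.296875, f(3) = 29.
T_4 = (Δs/2)·[f(s_0) + 2f(s_1) + 2f(s_2) + 2f(s_3) + f(s_4)].
Sum = 29.23828125.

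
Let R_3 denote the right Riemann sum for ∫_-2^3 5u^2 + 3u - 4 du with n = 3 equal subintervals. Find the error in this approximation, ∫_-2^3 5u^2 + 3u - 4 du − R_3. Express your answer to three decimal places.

Exact integral: ∫_-2^3 f(u) du ≈ 45.83333.
R_3 ≈ 90.74074.
Error ≈ 45.83333 − 90.74074 ≈ -44.907.

-44.907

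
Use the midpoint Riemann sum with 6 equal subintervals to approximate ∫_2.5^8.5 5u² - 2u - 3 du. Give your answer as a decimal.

Δu = (8.5 − 2.5)/6 = 1.
Midpoints: 3, 4, 5, 6, 7, 8.
f(3) = 36, f(4) = 69, f(5) = 112, f(6) = 165, f(7) = 228, f(8) = 301.
Sum = Δu · [f(3) + f(4) + f(5) + ...].
Sum = 911.

911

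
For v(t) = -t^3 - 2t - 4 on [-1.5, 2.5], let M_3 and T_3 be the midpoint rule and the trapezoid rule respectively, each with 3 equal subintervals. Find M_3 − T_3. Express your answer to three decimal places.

M_3 ≈ -27.61111.
T_3 ≈ -30.27778.
M_3 − T_3 ≈ 2.667.

2.667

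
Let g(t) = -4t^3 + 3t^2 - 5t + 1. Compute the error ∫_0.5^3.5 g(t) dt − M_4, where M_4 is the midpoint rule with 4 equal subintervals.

Exact integral: ∫_0.5^3.5 g(t) dt = -134.25.
M_4 = -131.296875.
Error = -134.25 − (-131.296875) = -2.953125.

-2.953125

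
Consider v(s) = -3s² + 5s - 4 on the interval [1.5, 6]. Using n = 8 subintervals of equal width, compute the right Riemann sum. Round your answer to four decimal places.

Δs = (6 − 1.5)/8 = 0.5625.
Right endpoints: 2.0625, 2.625, 3.1875, 3.75, 4.3125, 4.875, 5.4375, 6.
v(2.0625) = -6.44921875, v(2.625) = -11.546875, v(3.1875) = -18.54296875, v(3.75) = -27.4375, v(4.3125) = -38.23046875, v(4.875) = -50.921875, v(5.4375) = -65.51171875, v(6) = -82.
Sum = Δs · [v(2.0625) + v(2.625) + v(3.1875) + ...].
Sum ≈ -169.1104.

-169.1104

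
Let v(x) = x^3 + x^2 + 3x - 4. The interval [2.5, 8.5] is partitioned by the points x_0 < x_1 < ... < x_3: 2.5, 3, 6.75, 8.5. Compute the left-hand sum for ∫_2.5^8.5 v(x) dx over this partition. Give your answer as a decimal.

812.81640625

Subinterval widths: 0.5, 3.75, 1.75.
Left endpoints: 2.5, 3, 6.75.
v(2.5) = 25.375, v(3) = 41, v(6.75) = 369.359375.
Sum = Σ Δx_i · v(x_i).
Sum = 812.81640625.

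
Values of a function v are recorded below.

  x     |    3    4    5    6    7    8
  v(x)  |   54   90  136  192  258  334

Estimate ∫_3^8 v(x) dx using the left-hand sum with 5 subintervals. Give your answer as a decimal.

730

Δx = 1.
Sum = 1·[54 + 90 + 136 + 192 + 258] = 730.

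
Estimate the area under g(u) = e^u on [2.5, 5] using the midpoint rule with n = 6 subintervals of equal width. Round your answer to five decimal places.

135.25017

Δu = (5 − 2.5)/6 = 5/12.
Midpoints: 65/24, 3.125, 85/24, 95/24, 4.375, 115/24.
g(65/24) ≈ 15.00425, g(3.125) ≈ 22.75990, g(85/24) ≈ 34.52441, g(95/24) ≈ 52.36997, g(4.375) ≈ 79.43984, g(115/24) ≈ 120.50204.
Sum = Δu · [g(65/24) + g(3.125) + g(85/24) + ...].
Sum ≈ 135.25017.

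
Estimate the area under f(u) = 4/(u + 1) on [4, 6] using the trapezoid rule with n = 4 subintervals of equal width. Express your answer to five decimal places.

1.34752

Δu = (6 − 4)/4 = 0.5.
f(4) = 0.8, f(4.5) = 8/11, f(5) = 2/3, f(5.5) = 8/13, f(6) = 4/7.
T_4 = (Δu/2)·[f(u_0) + 2f(u_1) + 2f(u_2) + 2f(u_3) + f(u_4)].
Sum ≈ 1.34752.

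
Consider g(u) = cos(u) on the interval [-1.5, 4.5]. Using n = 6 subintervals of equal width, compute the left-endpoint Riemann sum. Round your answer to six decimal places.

0.159039

Δu = (4.5 − (-1.5))/6 = 1.
Left endpoints: -1.5, -0.5, 0.5, 1.5, 2.5, 3.5.
g(-1.5) ≈ 0.070737, g(-0.5) ≈ 0.877583, g(0.5) ≈ 0.877583, g(1.5) ≈ 0.070737, g(2.5) ≈ -0.801144, g(3.5) ≈ -0.936457.
Sum = Δu · [g(-1.5) + g(-0.5) + g(0.5) + ...].
Sum ≈ 0.159039.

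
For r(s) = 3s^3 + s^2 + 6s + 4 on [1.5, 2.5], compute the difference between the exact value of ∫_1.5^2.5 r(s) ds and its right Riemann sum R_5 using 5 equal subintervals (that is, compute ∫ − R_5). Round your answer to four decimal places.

-4.8017

Exact integral: ∫_1.5^2.5 r(s) ds ≈ 45.583333.
R_5 = 50.385.
Error ≈ 45.583333 − 50.385 ≈ -4.8017.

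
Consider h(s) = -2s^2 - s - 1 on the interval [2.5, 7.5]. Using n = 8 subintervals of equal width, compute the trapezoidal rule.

Δs = (7.5 − 2.5)/8 = 0.625.
h(2.5) = -16, h(3.125) = -23.65625, h(3.75) = -32.875, h(4.375) = -43.65625, h(5) = -56, h(5.625) = -69.90625, h(6.25) = -85.375, h(6.875) = -102.40625, h(7.5) = -121.
T_8 = (Δs/2)·[h(s_0) + 2h(s_1) + ... + 2h(s_{7}) + h(s_8)].
Sum = -301.484375.

-301.484375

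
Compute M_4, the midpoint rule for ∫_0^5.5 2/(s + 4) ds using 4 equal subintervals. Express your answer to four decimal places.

Δs = (5.5 − 0)/4 = 1.375.
Midpoints: 0.6875, 2.0625, 3.4375, 4.8125.
f(0.6875) = 32/75, f(2.0625) = 32/97, f(3.4375) = 32/119, f(4.8125) = 32/141.
Sum = Δs · [f(0.6875) + f(2.0625) + f(3.4375) + f(4.8125)].
Sum ≈ 1.7221.

1.7221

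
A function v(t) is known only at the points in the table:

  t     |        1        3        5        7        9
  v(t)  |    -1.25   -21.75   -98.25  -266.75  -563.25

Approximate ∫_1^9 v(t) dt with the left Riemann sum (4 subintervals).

Δt = 2.
Sum = 2·[(-1.25) + (-21.75) + (-98.25) + (-266.75)] = -776.

-776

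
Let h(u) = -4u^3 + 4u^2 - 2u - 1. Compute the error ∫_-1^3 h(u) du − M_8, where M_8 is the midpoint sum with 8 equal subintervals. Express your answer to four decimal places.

-0.6667

Exact integral: ∫_-1^3 h(u) du ≈ -54.666667.
M_8 = -54.
Error ≈ -54.666667 − (-54) ≈ -0.6667.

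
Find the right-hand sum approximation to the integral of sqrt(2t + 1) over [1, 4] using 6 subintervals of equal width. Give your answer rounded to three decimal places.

Δt = (4 − 1)/6 = 0.5.
Right endpoints: 1.5, 2, 2.5, 3, 3.5, 4.
f(1.5) ≈ 2.000, f(2) ≈ 2.236, f(2.5) ≈ 2.449, f(3) ≈ 2.646, f(3.5) ≈ 2.828, f(4) ≈ 3.000.
Sum = Δt · [f(1.5) + f(2) + f(2.5) + ...].
Sum ≈ 7.580.

7.580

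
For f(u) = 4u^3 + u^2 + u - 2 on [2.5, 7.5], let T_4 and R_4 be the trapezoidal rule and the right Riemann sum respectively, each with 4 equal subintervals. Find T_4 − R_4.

T_4 = 3354.84375.
R_4 = 4404.84375.
T_4 − R_4 = -1050.

-1050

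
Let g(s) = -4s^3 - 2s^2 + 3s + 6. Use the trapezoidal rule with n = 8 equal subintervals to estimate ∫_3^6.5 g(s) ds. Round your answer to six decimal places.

Δs = (6.5 − 3)/8 = 0.4375.
g(3) = -111, g(3.4375) = -173871/1024, g(3.875) = -245.1484375, g(4.3125) = -347205/1024, g(4.75) = -453.5625, g(5.1875) = -604819/1024, g(5.625) = -752.3203125, g(6.0625) = -963177/1024, g(6.5) = -1157.5.
T_8 = (Δs/2)·[g(s_0) + 2g(s_1) + ... + 2g(s_{7}) + g(s_8)].
Sum ≈ -1804.858398.

-1804.858398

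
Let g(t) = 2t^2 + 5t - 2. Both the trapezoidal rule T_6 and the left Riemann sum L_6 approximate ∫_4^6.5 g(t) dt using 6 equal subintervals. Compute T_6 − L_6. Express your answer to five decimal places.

T_6 ≈ 201.1863426.
L_6 ≈ 187.6446759.
T_6 − L_6 ≈ 13.54167.

13.54167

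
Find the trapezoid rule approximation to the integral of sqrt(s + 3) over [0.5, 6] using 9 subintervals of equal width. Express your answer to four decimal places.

Δs = (6 − 0.5)/9 = 11/18.
f(0.5) ≈ 1.8708, f(10/9) ≈ 2.0276, f(31/18) ≈ 2.1731, f(7/3) ≈ 2.3094, f(53/18) ≈ 2.4381, f(32/9) ≈ 2.5604, f(25/6) ≈ 2.6771, f(43/9) ≈ 2.7889, f(97/18) ≈ 2.8964, f(6) ≈ 3.0000.
T_9 = (Δs/2)·[f(s_0) + 2f(s_1) + ... + 2f(s_{8}) + f(s_9)].
Sum ≈ 13.6316.

13.6316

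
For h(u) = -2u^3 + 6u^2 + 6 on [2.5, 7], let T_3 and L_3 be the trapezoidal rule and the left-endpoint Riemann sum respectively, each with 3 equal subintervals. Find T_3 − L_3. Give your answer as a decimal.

T_3 = -537.1875.
L_3 = -238.5.
T_3 − L_3 = -298.6875.

-298.6875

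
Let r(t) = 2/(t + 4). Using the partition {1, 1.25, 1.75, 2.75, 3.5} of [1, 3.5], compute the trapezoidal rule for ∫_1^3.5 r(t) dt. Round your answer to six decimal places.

0.812986

Subinterval widths: 0.25, 0.5, 1, 0.75.
r(1) = 0.4, r(1.25) = 8/21, r(1.75) = 8/23, r(2.75) = 8/27, r(3.5) = 4/15.
On each subinterval the trapezoid contributes (Δt_i/2)·[r(t_{i-1}) + r(t_i)].
Sum ≈ 0.812986.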